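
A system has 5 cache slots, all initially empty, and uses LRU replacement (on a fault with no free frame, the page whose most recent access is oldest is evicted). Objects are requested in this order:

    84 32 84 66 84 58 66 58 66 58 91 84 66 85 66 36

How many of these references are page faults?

7

84: miss, frames [84]
32: miss, frames [84, 32]
84: hit
66: miss, frames [32, 84, 66]
84: hit
58: miss, frames [32, 66, 84, 58]
66: hit
58: hit
66: hit
58: hit
91: miss, frames [32, 84, 66, 58, 91]
84: hit
66: hit
85: miss, evict 32, frames [58, 91, 84, 66, 85]
66: hit
36: miss, evict 58, frames [91, 84, 85, 66, 36]
Page faults: 7.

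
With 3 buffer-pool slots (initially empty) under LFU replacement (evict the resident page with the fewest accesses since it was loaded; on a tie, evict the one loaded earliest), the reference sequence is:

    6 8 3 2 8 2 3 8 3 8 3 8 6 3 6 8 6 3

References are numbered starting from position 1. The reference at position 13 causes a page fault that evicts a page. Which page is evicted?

2

pos 1: 6 -> fault, frames [6]
pos 2: 8 -> fault, frames [6, 8]
pos 3: 3 -> fault, frames [6, 8, 3]
pos 4: 2 -> fault, evict 6, frames [8, 3, 2]
pos 5: 8 -> hit
pos 6: 2 -> hit
pos 7: 3 -> hit
pos 8: 8 -> hit
pos 9: 3 -> hit
pos 10: 8 -> hit
pos 11: 3 -> hit
pos 12: 8 -> hit
pos 13: 6 -> fault, evict 2, frames [8, 3, 6]
At position 13, page 2 is evicted.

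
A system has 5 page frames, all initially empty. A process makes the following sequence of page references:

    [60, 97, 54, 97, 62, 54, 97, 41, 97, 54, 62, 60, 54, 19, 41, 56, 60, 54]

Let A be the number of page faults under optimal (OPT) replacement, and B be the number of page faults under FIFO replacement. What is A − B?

Under OPT: F F F . F . . F . . . . . F . F . . → 7 faults.
Under FIFO: F F F . F . . F . . . . . F . F F F → 9 faults.
A − B = 7 − 9 = -2.

-2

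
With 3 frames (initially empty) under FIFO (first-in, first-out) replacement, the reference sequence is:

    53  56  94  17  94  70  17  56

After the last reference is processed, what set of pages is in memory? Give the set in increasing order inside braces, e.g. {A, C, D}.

53 → fault, frames {53}
56 → fault, frames {53,56}
94 → fault, frames {53,56,94}
17 → fault, evict 53, frames {56,94,17}
94 → hit
70 → fault, evict 56, frames {94,17,70}
17 → hit
56 → fault, evict 94, frames {17,70,56}

{17, 56, 70}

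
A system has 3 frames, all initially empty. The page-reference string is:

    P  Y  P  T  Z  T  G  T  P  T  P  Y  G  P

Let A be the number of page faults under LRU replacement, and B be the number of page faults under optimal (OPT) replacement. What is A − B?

Under LRU: F F . F F . F . F . . F F . → 8 faults.
Under OPT: F F . F F . F . . . . F . . → 6 faults.
A − B = 8 − 6 = 2.

2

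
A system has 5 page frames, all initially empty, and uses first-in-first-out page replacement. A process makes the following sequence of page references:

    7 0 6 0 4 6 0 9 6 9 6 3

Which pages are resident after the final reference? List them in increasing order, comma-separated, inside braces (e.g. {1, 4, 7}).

7: miss, frames [7]
0: miss, frames [7, 0]
6: miss, frames [7, 0, 6]
0: hit
4: miss, frames [7, 0, 6, 4]
6: hit
0: hit
9: miss, frames [7, 0, 6, 4, 9]
6: hit
9: hit
6: hit
3: miss, evict 7, frames [0, 6, 4, 9, 3]

{0, 3, 4, 6, 9}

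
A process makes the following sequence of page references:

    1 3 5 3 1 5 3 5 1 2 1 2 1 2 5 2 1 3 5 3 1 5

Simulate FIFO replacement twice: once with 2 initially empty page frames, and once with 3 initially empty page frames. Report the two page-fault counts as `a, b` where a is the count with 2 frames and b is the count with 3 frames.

2 frames: F F F . F . F F F F . . . . F . F F F . F . → 13 faults.
3 frames: F F F . . . . . . F F . . . . . . F F . . . → 7 faults.
7 < 13: adding a frame reduced faults, as is typical.

13, 7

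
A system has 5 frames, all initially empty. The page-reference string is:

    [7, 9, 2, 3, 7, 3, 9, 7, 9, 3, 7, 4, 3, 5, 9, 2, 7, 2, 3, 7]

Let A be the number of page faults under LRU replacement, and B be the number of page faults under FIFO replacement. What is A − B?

1

Under LRU: F F F F . . . . . . . F . F . F F . . . → 8 faults.
Under FIFO: F F F F . . . . . . . F . F . . F . . . → 7 faults.
A − B = 8 − 7 = 1.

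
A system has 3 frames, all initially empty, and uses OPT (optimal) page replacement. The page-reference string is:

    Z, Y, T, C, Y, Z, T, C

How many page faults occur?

Z -> fault, frames {Z}
Y -> fault, frames {Z,Y}
T -> fault, frames {Z,Y,T}
C -> fault, evict T, frames {Z,Y,C}
Y -> hit
Z -> hit
T -> fault, evict Y, frames {Z,C,T}
C -> hit
Page faults: 5.

5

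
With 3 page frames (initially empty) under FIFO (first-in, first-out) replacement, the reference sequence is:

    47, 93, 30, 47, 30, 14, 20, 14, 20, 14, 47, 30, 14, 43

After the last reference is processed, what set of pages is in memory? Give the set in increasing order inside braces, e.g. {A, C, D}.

{14, 30, 43}

47: fault, frames (47)
93: fault, frames (47 93)
30: fault, frames (47 93 30)
47: hit
30: hit
14: fault, evict 47, frames (93 30 14)
20: fault, evict 93, frames (30 14 20)
14: hit
20: hit
14: hit
47: fault, evict 30, frames (14 20 47)
30: fault, evict 14, frames (20 47 30)
14: fault, evict 20, frames (47 30 14)
43: fault, evict 47, frames (30 14 43)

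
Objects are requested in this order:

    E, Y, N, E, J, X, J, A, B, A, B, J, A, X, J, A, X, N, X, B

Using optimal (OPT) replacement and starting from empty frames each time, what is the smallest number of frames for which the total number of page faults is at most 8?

f=1: 20 faults
f=2: 12 faults
f=3: 10 faults
f=4: 8 faults
f=5: 7 faults
f=6: 7 faults
f=7: 7 faults
Smallest f with faults ≤ 8 is 4.

4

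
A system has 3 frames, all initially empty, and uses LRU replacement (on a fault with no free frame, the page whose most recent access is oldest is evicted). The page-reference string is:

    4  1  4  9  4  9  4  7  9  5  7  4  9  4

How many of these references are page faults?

4 -> miss, frames [4]
1 -> miss, frames [4, 1]
4 -> hit
9 -> miss, frames [1, 4, 9]
4 -> hit
9 -> hit
4 -> hit
7 -> miss, evict 1, frames [9, 4, 7]
9 -> hit
5 -> miss, evict 4, frames [7, 9, 5]
7 -> hit
4 -> miss, evict 9, frames [5, 7, 4]
9 -> miss, evict 5, frames [7, 4, 9]
4 -> hit
Page faults: 7.

7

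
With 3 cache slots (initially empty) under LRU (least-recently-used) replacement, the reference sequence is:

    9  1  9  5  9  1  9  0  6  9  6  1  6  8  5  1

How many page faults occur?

9 -> miss, frames [9]
1 -> miss, frames [9, 1]
9 -> hit
5 -> miss, frames [1, 9, 5]
9 -> hit
1 -> hit
9 -> hit
0 -> miss, evict 5, frames [1, 9, 0]
6 -> miss, evict 1, frames [9, 0, 6]
9 -> hit
6 -> hit
1 -> miss, evict 0, frames [9, 6, 1]
6 -> hit
8 -> miss, evict 9, frames [1, 6, 8]
5 -> miss, evict 1, frames [6, 8, 5]
1 -> miss, evict 6, frames [8, 5, 1]
Page faults: 9.

9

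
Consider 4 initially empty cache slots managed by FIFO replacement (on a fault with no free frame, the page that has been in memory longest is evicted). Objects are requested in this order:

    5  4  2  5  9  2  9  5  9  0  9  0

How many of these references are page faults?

5: miss, frames {5}
4: miss, frames {5,4}
2: miss, frames {5,4,2}
5: hit
9: miss, frames {5,4,2,9}
2: hit
9: hit
5: hit
9: hit
0: miss, evict 5, frames {4,2,9,0}
9: hit
0: hit
Page faults: 5.

5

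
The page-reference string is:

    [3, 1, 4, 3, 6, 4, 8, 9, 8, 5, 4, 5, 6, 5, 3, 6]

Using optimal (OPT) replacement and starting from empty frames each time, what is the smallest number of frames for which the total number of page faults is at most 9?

f=1: 16 faults
f=2: 10 faults
f=3: 9 faults
f=4: 8 faults
f=5: 7 faults
f=6: 7 faults
f=7: 7 faults
Smallest f with faults ≤ 9 is 3.

3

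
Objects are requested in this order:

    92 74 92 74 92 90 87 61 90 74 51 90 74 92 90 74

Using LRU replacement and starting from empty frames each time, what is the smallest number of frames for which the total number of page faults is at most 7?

5

f=1: 16 faults
f=2: 13 faults
f=3: 8 faults
f=4: 8 faults
f=5: 7 faults
f=6: 6 faults
Smallest f with faults ≤ 7 is 5.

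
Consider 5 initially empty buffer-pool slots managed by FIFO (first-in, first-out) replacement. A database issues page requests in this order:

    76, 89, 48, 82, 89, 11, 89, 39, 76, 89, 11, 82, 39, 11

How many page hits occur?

6

76: miss, frames (76)
89: miss, frames (76 89)
48: miss, frames (76 89 48)
82: miss, frames (76 89 48 82)
89: hit
11: miss, frames (76 89 48 82 11)
89: hit
39: miss, evict 76, frames (89 48 82 11 39)
76: miss, evict 89, frames (48 82 11 39 76)
89: miss, evict 48, frames (82 11 39 76 89)
11: hit
82: hit
39: hit
11: hit
Hits: 6.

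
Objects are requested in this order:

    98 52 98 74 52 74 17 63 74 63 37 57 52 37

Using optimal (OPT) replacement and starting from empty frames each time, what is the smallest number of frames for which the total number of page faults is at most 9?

f=1: 14 faults
f=2: 8 faults
f=3: 7 faults
f=4: 7 faults
f=5: 7 faults
f=6: 7 faults
f=7: 7 faults
Smallest f with faults ≤ 9 is 2.

2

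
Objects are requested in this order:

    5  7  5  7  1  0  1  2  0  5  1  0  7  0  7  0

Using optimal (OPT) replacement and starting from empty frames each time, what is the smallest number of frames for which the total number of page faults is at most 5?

f=1: 16 faults
f=2: 8 faults
f=3: 7 faults
f=4: 6 faults
f=5: 5 faults
Smallest f with faults ≤ 5 is 5.

5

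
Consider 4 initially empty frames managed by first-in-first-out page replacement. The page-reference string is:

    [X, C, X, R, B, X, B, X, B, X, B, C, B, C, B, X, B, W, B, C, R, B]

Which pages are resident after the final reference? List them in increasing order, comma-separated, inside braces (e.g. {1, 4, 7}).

X → fault, frames (X)
C → fault, frames (X C)
X → hit
R → fault, frames (X C R)
B → fault, frames (X C R B)
X → hit
B → hit
X → hit
B → hit
X → hit
B → hit
C → hit
B → hit
C → hit
B → hit
X → hit
B → hit
W → fault, evict X, frames (C R B W)
B → hit
C → hit
R → hit
B → hit

{B, C, R, W}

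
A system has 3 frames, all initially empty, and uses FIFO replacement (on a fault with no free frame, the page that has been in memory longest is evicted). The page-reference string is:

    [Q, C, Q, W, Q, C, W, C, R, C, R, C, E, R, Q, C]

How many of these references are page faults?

7

Q: miss, frames (Q)
C: miss, frames (Q C)
Q: hit
W: miss, frames (Q C W)
Q: hit
C: hit
W: hit
C: hit
R: miss, evict Q, frames (C W R)
C: hit
R: hit
C: hit
E: miss, evict C, frames (W R E)
R: hit
Q: miss, evict W, frames (R E Q)
C: miss, evict R, frames (E Q C)
Page faults: 7.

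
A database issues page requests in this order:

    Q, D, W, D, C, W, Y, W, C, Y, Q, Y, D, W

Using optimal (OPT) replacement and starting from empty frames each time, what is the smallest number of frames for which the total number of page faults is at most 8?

f=1: 14 faults
f=2: 9 faults
f=3: 7 faults
f=4: 6 faults
f=5: 5 faults
Smallest f with faults ≤ 8 is 3.

3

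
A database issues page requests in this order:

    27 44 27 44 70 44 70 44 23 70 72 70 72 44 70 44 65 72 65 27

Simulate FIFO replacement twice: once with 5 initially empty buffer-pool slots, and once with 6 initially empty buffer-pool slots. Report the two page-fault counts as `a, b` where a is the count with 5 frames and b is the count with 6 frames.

5 frames: F F . . F . . . F . F . . . . . F . . F → 7 faults.
6 frames: F F . . F . . . F . F . . . . . F . . . → 6 faults.
6 < 7: adding a frame reduced faults, as is typical.

7, 6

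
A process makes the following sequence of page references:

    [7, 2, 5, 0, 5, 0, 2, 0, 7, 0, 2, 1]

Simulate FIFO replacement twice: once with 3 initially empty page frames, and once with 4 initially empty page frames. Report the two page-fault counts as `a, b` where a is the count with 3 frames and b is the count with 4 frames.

3 frames: F F F F . . . . F . F F → 7 faults.
4 frames: F F F F . . . . . . . F → 5 faults.
5 < 7: adding a frame reduced faults, as is typical.

7, 5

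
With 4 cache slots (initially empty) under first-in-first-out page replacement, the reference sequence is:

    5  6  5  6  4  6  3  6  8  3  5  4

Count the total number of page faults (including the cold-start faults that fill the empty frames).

6

5: miss, frames [5]
6: miss, frames [5, 6]
5: hit
6: hit
4: miss, frames [5, 6, 4]
6: hit
3: miss, frames [5, 6, 4, 3]
6: hit
8: miss, evict 5, frames [6, 4, 3, 8]
3: hit
5: miss, evict 6, frames [4, 3, 8, 5]
4: hit
Page faults: 6.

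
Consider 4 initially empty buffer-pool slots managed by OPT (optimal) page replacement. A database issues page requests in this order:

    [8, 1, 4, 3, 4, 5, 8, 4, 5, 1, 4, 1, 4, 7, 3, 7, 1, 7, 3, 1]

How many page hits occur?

13

8: miss, frames {8}
1: miss, frames {8,1}
4: miss, frames {8,1,4}
3: miss, frames {8,1,4,3}
4: hit
5: miss, evict 3, frames {8,1,4,5}
8: hit
4: hit
5: hit
1: hit
4: hit
1: hit
4: hit
7: miss, evict 5, frames {8,1,4,7}
3: miss, evict 4, frames {8,1,7,3}
7: hit
1: hit
7: hit
3: hit
1: hit
Hits: 13.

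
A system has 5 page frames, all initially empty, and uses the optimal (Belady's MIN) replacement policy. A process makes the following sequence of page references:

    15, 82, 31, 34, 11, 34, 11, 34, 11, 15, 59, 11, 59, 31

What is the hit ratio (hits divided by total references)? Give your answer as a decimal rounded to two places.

15 → fault, frames [15]
82 → fault, frames [15, 82]
31 → fault, frames [15, 82, 31]
34 → fault, frames [15, 82, 31, 34]
11 → fault, frames [15, 82, 31, 34, 11]
34 → hit
11 → hit
34 → hit
11 → hit
15 → hit
59 → fault, evict 34, frames [15, 82, 31, 11, 59]
11 → hit
59 → hit
31 → hit
Hits: 8 of 14 references → 8/14 = 0.5714.

0.57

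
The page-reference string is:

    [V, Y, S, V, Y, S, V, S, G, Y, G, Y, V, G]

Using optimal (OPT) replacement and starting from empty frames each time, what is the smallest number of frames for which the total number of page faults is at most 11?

f=1: 14 faults
f=2: 8 faults
f=3: 4 faults
f=4: 4 faults
Smallest f with faults ≤ 11 is 2.

2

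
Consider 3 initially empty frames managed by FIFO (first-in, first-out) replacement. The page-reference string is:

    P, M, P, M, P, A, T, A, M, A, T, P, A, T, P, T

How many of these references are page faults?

P -> fault, frames [P]
M -> fault, frames [P, M]
P -> hit
M -> hit
P -> hit
A -> fault, frames [P, M, A]
T -> fault, evict P, frames [M, A, T]
A -> hit
M -> hit
A -> hit
T -> hit
P -> fault, evict M, frames [A, T, P]
A -> hit
T -> hit
P -> hit
T -> hit
Page faults: 5.

5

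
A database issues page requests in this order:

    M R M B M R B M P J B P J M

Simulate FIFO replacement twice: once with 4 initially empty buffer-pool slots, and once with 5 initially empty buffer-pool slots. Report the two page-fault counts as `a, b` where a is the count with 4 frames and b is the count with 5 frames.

6, 5

4 frames: F F . F . . . . F F . . . F → 6 faults.
5 frames: F F . F . . . . F F . . . . → 5 faults.
5 < 6: adding a frame reduced faults, as is typical.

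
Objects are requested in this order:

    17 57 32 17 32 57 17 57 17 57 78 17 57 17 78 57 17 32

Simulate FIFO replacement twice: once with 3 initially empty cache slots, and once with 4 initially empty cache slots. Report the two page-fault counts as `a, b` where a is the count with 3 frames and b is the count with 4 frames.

7, 4

3 frames: F F F . . . . . . . F F F . . . . F → 7 faults.
4 frames: F F F . . . . . . . F . . . . . . . → 4 faults.
4 < 7: adding a frame reduced faults, as is typical.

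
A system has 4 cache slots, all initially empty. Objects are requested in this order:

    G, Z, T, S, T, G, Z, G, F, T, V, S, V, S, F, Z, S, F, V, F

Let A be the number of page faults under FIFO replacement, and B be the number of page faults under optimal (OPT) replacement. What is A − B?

Under FIFO: F F F F . . . . F . F . . . . F . . . . → 7 faults.
Under OPT: F F F F . . . . F . F . . . . . . . . . → 6 faults.
A − B = 7 − 6 = 1.

1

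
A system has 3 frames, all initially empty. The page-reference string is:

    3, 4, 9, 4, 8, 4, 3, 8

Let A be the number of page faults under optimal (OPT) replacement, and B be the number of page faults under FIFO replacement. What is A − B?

-1

Under OPT: F F F . F . . . → 4 faults.
Under FIFO: F F F . F . F . → 5 faults.
A − B = 4 − 5 = -1.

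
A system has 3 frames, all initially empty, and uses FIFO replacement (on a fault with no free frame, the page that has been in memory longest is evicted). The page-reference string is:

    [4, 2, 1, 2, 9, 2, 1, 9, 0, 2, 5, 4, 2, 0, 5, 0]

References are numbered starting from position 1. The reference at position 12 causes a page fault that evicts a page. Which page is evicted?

0

pos 1: 4: fault, frames [4]
pos 2: 2: fault, frames [4, 2]
pos 3: 1: fault, frames [4, 2, 1]
pos 4: 2: hit
pos 5: 9: fault, evict 4, frames [2, 1, 9]
pos 6: 2: hit
pos 7: 1: hit
pos 8: 9: hit
pos 9: 0: fault, evict 2, frames [1, 9, 0]
pos 10: 2: fault, evict 1, frames [9, 0, 2]
pos 11: 5: fault, evict 9, frames [0, 2, 5]
pos 12: 4: fault, evict 0, frames [2, 5, 4]
At position 12, page 0 is evicted.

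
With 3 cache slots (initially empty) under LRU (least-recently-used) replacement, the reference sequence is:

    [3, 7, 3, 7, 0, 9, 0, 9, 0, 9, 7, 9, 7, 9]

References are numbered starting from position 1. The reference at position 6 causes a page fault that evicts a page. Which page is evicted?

3

pos 1: 3 -> miss, frames (3)
pos 2: 7 -> miss, frames (3 7)
pos 3: 3 -> hit
pos 4: 7 -> hit
pos 5: 0 -> miss, frames (3 7 0)
pos 6: 9 -> miss, evict 3, frames (7 0 9)
At position 6, page 3 is evicted.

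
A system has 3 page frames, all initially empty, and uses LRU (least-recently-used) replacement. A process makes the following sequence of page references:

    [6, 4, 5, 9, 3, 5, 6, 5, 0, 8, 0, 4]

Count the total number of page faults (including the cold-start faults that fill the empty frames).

9

6 → fault, frames (6)
4 → fault, frames (6 4)
5 → fault, frames (6 4 5)
9 → fault, evict 6, frames (4 5 9)
3 → fault, evict 4, frames (5 9 3)
5 → hit
6 → fault, evict 9, frames (3 5 6)
5 → hit
0 → fault, evict 3, frames (6 5 0)
8 → fault, evict 6, frames (5 0 8)
0 → hit
4 → fault, evict 5, frames (8 0 4)
Page faults: 9.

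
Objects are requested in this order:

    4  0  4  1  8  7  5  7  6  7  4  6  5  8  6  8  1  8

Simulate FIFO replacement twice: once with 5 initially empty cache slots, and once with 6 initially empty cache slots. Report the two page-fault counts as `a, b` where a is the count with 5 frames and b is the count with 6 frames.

5 frames: F F . F F F F . F . F . . . . . F F → 10 faults.
6 frames: F F . F F F F . F . F . . . . . . . → 8 faults.
8 < 10: adding a frame reduced faults, as is typical.

10, 8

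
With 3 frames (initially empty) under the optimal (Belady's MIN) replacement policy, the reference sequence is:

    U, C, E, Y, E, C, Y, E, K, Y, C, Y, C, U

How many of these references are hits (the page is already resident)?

U -> miss, frames (U)
C -> miss, frames (U C)
E -> miss, frames (U C E)
Y -> miss, evict U, frames (C E Y)
E -> hit
C -> hit
Y -> hit
E -> hit
K -> miss, evict E, frames (C Y K)
Y -> hit
C -> hit
Y -> hit
C -> hit
U -> miss, evict K, frames (C Y U)
Hits: 8.

8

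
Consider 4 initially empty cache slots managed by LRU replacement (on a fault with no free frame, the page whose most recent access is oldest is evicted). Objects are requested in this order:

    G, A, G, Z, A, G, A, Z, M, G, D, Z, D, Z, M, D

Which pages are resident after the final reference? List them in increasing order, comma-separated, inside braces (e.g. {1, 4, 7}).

{D, G, M, Z}

G: fault, frames {G}
A: fault, frames {G,A}
G: hit
Z: fault, frames {A,G,Z}
A: hit
G: hit
A: hit
Z: hit
M: fault, frames {G,A,Z,M}
G: hit
D: fault, evict A, frames {Z,M,G,D}
Z: hit
D: hit
Z: hit
M: hit
D: hit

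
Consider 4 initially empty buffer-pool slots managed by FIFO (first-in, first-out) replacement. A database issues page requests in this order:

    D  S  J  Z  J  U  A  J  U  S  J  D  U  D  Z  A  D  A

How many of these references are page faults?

12

D -> fault, frames {D}
S -> fault, frames {D,S}
J -> fault, frames {D,S,J}
Z -> fault, frames {D,S,J,Z}
J -> hit
U -> fault, evict D, frames {S,J,Z,U}
A -> fault, evict S, frames {J,Z,U,A}
J -> hit
U -> hit
S -> fault, evict J, frames {Z,U,A,S}
J -> fault, evict Z, frames {U,A,S,J}
D -> fault, evict U, frames {A,S,J,D}
U -> fault, evict A, frames {S,J,D,U}
D -> hit
Z -> fault, evict S, frames {J,D,U,Z}
A -> fault, evict J, frames {D,U,Z,A}
D -> hit
A -> hit
Page faults: 12.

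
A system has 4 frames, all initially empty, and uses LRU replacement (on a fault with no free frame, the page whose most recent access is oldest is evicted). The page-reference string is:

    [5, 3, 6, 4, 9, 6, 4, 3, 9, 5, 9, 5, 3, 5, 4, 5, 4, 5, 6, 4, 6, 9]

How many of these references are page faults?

5 → miss, frames (5)
3 → miss, frames (5 3)
6 → miss, frames (5 3 6)
4 → miss, frames (5 3 6 4)
9 → miss, evict 5, frames (3 6 4 9)
6 → hit
4 → hit
3 → hit
9 → hit
5 → miss, evict 6, frames (4 3 9 5)
9 → hit
5 → hit
3 → hit
5 → hit
4 → hit
5 → hit
4 → hit
5 → hit
6 → miss, evict 9, frames (3 4 5 6)
4 → hit
6 → hit
9 → miss, evict 3, frames (5 4 6 9)
Page faults: 8.

8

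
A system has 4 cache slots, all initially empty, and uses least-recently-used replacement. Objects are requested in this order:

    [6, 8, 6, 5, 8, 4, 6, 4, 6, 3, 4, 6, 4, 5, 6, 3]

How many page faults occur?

6: fault, frames {6}
8: fault, frames {6,8}
6: hit
5: fault, frames {8,6,5}
8: hit
4: fault, frames {6,5,8,4}
6: hit
4: hit
6: hit
3: fault, evict 5, frames {8,4,6,3}
4: hit
6: hit
4: hit
5: fault, evict 8, frames {3,6,4,5}
6: hit
3: hit
Page faults: 6.

6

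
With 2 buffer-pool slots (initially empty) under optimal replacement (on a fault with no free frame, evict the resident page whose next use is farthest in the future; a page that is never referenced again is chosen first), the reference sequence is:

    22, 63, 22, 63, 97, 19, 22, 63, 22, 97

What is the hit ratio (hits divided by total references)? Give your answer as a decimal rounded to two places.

22 → fault, frames {22}
63 → fault, frames {22,63}
22 → hit
63 → hit
97 → fault, evict 63, frames {22,97}
19 → fault, evict 97, frames {22,19}
22 → hit
63 → fault, evict 19, frames {22,63}
22 → hit
97 → fault, evict 63, frames {22,97}
Hits: 4 of 10 references → 4/10 = 0.4000.

0.40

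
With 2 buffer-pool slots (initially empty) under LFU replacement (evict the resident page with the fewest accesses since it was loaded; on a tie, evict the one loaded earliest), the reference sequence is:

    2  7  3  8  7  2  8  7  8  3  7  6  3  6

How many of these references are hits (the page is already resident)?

2: fault, frames [2]
7: fault, frames [2, 7]
3: fault, evict 2, frames [7, 3]
8: fault, evict 7, frames [3, 8]
7: fault, evict 3, frames [8, 7]
2: fault, evict 8, frames [7, 2]
8: fault, evict 7, frames [2, 8]
7: fault, evict 2, frames [8, 7]
8: hit
3: fault, evict 7, frames [8, 3]
7: fault, evict 3, frames [8, 7]
6: fault, evict 7, frames [8, 6]
3: fault, evict 6, frames [8, 3]
6: fault, evict 3, frames [8, 6]
Hits: 1.

1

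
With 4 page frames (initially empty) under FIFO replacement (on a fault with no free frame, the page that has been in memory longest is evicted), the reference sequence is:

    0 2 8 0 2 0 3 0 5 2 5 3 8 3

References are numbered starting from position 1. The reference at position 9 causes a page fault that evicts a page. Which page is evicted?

0

pos 1: 0: fault, frames {0}
pos 2: 2: fault, frames {0,2}
pos 3: 8: fault, frames {0,2,8}
pos 4: 0: hit
pos 5: 2: hit
pos 6: 0: hit
pos 7: 3: fault, frames {0,2,8,3}
pos 8: 0: hit
pos 9: 5: fault, evict 0, frames {2,8,3,5}
At position 9, page 0 is evicted.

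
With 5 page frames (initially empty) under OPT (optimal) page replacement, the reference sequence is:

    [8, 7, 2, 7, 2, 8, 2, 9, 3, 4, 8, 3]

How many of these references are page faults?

6

8: miss, frames (8)
7: miss, frames (8 7)
2: miss, frames (8 7 2)
7: hit
2: hit
8: hit
2: hit
9: miss, frames (8 7 2 9)
3: miss, frames (8 7 2 9 3)
4: miss, evict 9, frames (8 7 2 3 4)
8: hit
3: hit
Page faults: 6.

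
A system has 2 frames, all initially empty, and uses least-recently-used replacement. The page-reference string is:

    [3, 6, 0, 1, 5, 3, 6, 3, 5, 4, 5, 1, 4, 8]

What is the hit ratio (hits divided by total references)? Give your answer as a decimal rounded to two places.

3 → fault, frames [3]
6 → fault, frames [3, 6]
0 → fault, evict 3, frames [6, 0]
1 → fault, evict 6, frames [0, 1]
5 → fault, evict 0, frames [1, 5]
3 → fault, evict 1, frames [5, 3]
6 → fault, evict 5, frames [3, 6]
3 → hit
5 → fault, evict 6, frames [3, 5]
4 → fault, evict 3, frames [5, 4]
5 → hit
1 → fault, evict 4, frames [5, 1]
4 → fault, evict 5, frames [1, 4]
8 → fault, evict 1, frames [4, 8]
Hits: 2 of 14 references → 2/14 = 0.1429.

0.14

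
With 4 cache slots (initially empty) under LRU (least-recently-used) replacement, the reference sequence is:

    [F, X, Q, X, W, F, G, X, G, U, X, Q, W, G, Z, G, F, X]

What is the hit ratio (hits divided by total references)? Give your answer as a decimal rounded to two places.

0.33

F → fault, frames (F)
X → fault, frames (F X)
Q → fault, frames (F X Q)
X → hit
W → fault, frames (F Q X W)
F → hit
G → fault, evict Q, frames (X W F G)
X → hit
G → hit
U → fault, evict W, frames (F X G U)
X → hit
Q → fault, evict F, frames (G U X Q)
W → fault, evict G, frames (U X Q W)
G → fault, evict U, frames (X Q W G)
Z → fault, evict X, frames (Q W G Z)
G → hit
F → fault, evict Q, frames (W Z G F)
X → fault, evict W, frames (Z G F X)
Hits: 6 of 18 references → 6/18 = 0.3333.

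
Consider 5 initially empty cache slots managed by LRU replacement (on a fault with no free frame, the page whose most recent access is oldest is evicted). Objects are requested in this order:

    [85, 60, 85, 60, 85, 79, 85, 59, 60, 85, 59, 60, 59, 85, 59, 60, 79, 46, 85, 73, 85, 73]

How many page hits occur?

16

85 → miss, frames {85}
60 → miss, frames {85,60}
85 → hit
60 → hit
85 → hit
79 → miss, frames {60,85,79}
85 → hit
59 → miss, frames {60,79,85,59}
60 → hit
85 → hit
59 → hit
60 → hit
59 → hit
85 → hit
59 → hit
60 → hit
79 → hit
46 → miss, frames {85,59,60,79,46}
85 → hit
73 → miss, evict 59, frames {60,79,46,85,73}
85 → hit
73 → hit
Hits: 16.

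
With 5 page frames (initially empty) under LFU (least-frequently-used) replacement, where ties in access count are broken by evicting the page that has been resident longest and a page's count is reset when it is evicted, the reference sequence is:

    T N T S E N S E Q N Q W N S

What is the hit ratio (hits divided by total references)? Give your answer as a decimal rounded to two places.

0.57

T → miss, frames {T}
N → miss, frames {T,N}
T → hit
S → miss, frames {T,N,S}
E → miss, frames {T,N,S,E}
N → hit
S → hit
E → hit
Q → miss, frames {T,N,S,E,Q}
N → hit
Q → hit
W → miss, evict T, frames {N,S,E,Q,W}
N → hit
S → hit
Hits: 8 of 14 references → 8/14 = 0.5714.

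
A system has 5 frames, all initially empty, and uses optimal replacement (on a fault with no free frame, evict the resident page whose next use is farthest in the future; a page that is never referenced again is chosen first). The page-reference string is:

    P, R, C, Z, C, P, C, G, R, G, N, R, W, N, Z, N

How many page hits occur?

9

P → fault, frames [P]
R → fault, frames [P, R]
C → fault, frames [P, R, C]
Z → fault, frames [P, R, C, Z]
C → hit
P → hit
C → hit
G → fault, frames [P, R, C, Z, G]
R → hit
G → hit
N → fault, evict G, frames [P, R, C, Z, N]
R → hit
W → fault, evict C, frames [P, R, Z, N, W]
N → hit
Z → hit
N → hit
Hits: 9.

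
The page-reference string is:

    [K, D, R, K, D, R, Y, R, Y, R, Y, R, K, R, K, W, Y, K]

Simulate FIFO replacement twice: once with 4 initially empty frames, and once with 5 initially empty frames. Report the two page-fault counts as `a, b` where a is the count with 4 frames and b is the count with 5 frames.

4 frames: F F F . . . F . . . . . . . . F . F → 6 faults.
5 frames: F F F . . . F . . . . . . . . F . . → 5 faults.
5 < 6: adding a frame reduced faults, as is typical.

6, 5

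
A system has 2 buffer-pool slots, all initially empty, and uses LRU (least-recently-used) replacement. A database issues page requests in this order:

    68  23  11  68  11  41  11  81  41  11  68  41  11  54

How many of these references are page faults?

68 -> miss, frames [68]
23 -> miss, frames [68, 23]
11 -> miss, evict 68, frames [23, 11]
68 -> miss, evict 23, frames [11, 68]
11 -> hit
41 -> miss, evict 68, frames [11, 41]
11 -> hit
81 -> miss, evict 41, frames [11, 81]
41 -> miss, evict 11, frames [81, 41]
11 -> miss, evict 81, frames [41, 11]
68 -> miss, evict 41, frames [11, 68]
41 -> miss, evict 11, frames [68, 41]
11 -> miss, evict 68, frames [41, 11]
54 -> miss, evict 41, frames [11, 54]
Page faults: 12.

12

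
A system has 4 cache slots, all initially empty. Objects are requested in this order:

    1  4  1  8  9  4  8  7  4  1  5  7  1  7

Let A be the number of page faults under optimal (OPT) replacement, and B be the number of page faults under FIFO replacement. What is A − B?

-1

Under OPT: F F . F F . . F . . F . . . → 6 faults.
Under FIFO: F F . F F . . F . F F . . . → 7 faults.
A − B = 6 − 7 = -1.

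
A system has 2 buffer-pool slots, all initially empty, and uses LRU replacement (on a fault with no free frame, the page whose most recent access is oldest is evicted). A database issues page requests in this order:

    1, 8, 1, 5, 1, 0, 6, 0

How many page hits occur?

3

1 -> fault, frames [1]
8 -> fault, frames [1, 8]
1 -> hit
5 -> fault, evict 8, frames [1, 5]
1 -> hit
0 -> fault, evict 5, frames [1, 0]
6 -> fault, evict 1, frames [0, 6]
0 -> hit
Hits: 3.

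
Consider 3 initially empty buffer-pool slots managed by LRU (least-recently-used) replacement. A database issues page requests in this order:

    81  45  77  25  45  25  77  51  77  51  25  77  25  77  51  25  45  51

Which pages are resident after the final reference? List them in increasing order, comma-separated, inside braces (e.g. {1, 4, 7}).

{25, 45, 51}

81: fault, frames (81)
45: fault, frames (81 45)
77: fault, frames (81 45 77)
25: fault, evict 81, frames (45 77 25)
45: hit
25: hit
77: hit
51: fault, evict 45, frames (25 77 51)
77: hit
51: hit
25: hit
77: hit
25: hit
77: hit
51: hit
25: hit
45: fault, evict 77, frames (51 25 45)
51: hit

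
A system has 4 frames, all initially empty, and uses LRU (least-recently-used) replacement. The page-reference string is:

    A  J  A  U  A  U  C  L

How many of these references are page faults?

5

A: miss, frames (A)
J: miss, frames (A J)
A: hit
U: miss, frames (J A U)
A: hit
U: hit
C: miss, frames (J A U C)
L: miss, evict J, frames (A U C L)
Page faults: 5.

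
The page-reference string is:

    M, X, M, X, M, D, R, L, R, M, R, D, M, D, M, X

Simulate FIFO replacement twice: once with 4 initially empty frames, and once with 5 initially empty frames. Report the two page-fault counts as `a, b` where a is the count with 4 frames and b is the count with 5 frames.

7, 5

4 frames: F F . . . F F F . F . . . . . F → 7 faults.
5 frames: F F . . . F F F . . . . . . . . → 5 faults.
5 < 7: adding a frame reduced faults, as is typical.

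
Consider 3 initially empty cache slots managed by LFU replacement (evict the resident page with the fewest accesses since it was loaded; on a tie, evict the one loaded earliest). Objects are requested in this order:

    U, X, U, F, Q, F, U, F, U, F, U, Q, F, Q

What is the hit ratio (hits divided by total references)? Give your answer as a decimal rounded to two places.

0.71

U -> fault, frames (U)
X -> fault, frames (U X)
U -> hit
F -> fault, frames (U X F)
Q -> fault, evict X, frames (U F Q)
F -> hit
U -> hit
F -> hit
U -> hit
F -> hit
U -> hit
Q -> hit
F -> hit
Q -> hit
Hits: 10 of 14 references → 10/14 = 0.7143.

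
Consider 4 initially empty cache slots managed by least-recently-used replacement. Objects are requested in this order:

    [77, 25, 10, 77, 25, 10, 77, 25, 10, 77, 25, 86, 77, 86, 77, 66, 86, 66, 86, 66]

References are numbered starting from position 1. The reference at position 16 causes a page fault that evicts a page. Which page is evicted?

pos 1: 77 → fault, frames [77]
pos 2: 25 → fault, frames [77, 25]
pos 3: 10 → fault, frames [77, 25, 10]
pos 4: 77 → hit
pos 5: 25 → hit
pos 6: 10 → hit
pos 7: 77 → hit
pos 8: 25 → hit
pos 9: 10 → hit
pos 10: 77 → hit
pos 11: 25 → hit
pos 12: 86 → fault, frames [10, 77, 25, 86]
pos 13: 77 → hit
pos 14: 86 → hit
pos 15: 77 → hit
pos 16: 66 → fault, evict 10, frames [25, 86, 77, 66]
At position 16, page 10 is evicted.

10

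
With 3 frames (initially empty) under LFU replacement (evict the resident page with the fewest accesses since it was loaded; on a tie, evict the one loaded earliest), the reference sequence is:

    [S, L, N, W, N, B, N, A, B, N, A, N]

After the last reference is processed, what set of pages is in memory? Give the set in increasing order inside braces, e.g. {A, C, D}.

S → fault, frames [S]
L → fault, frames [S, L]
N → fault, frames [S, L, N]
W → fault, evict S, frames [L, N, W]
N → hit
B → fault, evict L, frames [N, W, B]
N → hit
A → fault, evict W, frames [N, B, A]
B → hit
N → hit
A → hit
N → hit

{A, B, N}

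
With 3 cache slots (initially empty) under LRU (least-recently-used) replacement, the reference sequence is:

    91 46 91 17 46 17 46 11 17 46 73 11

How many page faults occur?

91 → fault, frames [91]
46 → fault, frames [91, 46]
91 → hit
17 → fault, frames [46, 91, 17]
46 → hit
17 → hit
46 → hit
11 → fault, evict 91, frames [17, 46, 11]
17 → hit
46 → hit
73 → fault, evict 11, frames [17, 46, 73]
11 → fault, evict 17, frames [46, 73, 11]
Page faults: 6.

6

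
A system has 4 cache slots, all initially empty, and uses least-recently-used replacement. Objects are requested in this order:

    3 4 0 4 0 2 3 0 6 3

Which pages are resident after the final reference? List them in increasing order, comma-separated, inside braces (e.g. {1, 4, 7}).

{0, 2, 3, 6}

3 -> miss, frames {3}
4 -> miss, frames {3,4}
0 -> miss, frames {3,4,0}
4 -> hit
0 -> hit
2 -> miss, frames {3,4,0,2}
3 -> hit
0 -> hit
6 -> miss, evict 4, frames {2,3,0,6}
3 -> hit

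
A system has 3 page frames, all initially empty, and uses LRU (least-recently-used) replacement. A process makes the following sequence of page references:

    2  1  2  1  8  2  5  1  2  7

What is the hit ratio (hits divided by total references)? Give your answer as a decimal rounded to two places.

2 → fault, frames [2]
1 → fault, frames [2, 1]
2 → hit
1 → hit
8 → fault, frames [2, 1, 8]
2 → hit
5 → fault, evict 1, frames [8, 2, 5]
1 → fault, evict 8, frames [2, 5, 1]
2 → hit
7 → fault, evict 5, frames [1, 2, 7]
Hits: 4 of 10 references → 4/10 = 0.4000.

0.40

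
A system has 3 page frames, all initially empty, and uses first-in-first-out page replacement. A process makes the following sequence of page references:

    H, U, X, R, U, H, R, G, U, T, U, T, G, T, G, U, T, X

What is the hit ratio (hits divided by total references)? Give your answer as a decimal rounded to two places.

H: miss, frames (H)
U: miss, frames (H U)
X: miss, frames (H U X)
R: miss, evict H, frames (U X R)
U: hit
H: miss, evict U, frames (X R H)
R: hit
G: miss, evict X, frames (R H G)
U: miss, evict R, frames (H G U)
T: miss, evict H, frames (G U T)
U: hit
T: hit
G: hit
T: hit
G: hit
U: hit
T: hit
X: miss, evict G, frames (U T X)
Hits: 9 of 18 references → 9/18 = 0.5000.

0.50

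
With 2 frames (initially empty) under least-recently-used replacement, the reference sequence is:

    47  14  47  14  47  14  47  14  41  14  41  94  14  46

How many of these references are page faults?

47: miss, frames [47]
14: miss, frames [47, 14]
47: hit
14: hit
47: hit
14: hit
47: hit
14: hit
41: miss, evict 47, frames [14, 41]
14: hit
41: hit
94: miss, evict 14, frames [41, 94]
14: miss, evict 41, frames [94, 14]
46: miss, evict 94, frames [14, 46]
Page faults: 6.

6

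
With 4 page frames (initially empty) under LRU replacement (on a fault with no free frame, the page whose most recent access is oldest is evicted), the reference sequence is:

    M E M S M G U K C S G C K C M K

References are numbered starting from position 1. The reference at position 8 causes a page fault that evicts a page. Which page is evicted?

S

pos 1: M: miss, frames [M]
pos 2: E: miss, frames [M, E]
pos 3: M: hit
pos 4: S: miss, frames [E, M, S]
pos 5: M: hit
pos 6: G: miss, frames [E, S, M, G]
pos 7: U: miss, evict E, frames [S, M, G, U]
pos 8: K: miss, evict S, frames [M, G, U, K]
At position 8, page S is evicted.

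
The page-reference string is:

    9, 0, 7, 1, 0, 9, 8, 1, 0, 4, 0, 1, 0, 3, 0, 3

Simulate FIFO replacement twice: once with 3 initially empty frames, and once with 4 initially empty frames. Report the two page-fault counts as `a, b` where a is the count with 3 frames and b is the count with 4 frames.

11, 8

3 frames: F F F F . F F . F F . F . F F . → 11 faults.
4 frames: F F F F . . F . . F F . . F . . → 8 faults.
8 < 11: adding a frame reduced faults, as is typical.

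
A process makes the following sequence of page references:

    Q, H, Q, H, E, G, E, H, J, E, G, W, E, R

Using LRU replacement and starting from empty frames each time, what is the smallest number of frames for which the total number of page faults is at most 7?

4

f=1: 14 faults
f=2: 11 faults
f=3: 8 faults
f=4: 7 faults
f=5: 7 faults
f=6: 7 faults
f=7: 7 faults
Smallest f with faults ≤ 7 is 4.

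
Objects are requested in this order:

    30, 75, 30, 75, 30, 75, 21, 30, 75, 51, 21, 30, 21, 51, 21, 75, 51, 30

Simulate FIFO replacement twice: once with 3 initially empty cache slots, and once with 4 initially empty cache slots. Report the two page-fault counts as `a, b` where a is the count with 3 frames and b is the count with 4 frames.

3 frames: F F . . . . F . . F . F . . . F . . → 6 faults.
4 frames: F F . . . . F . . F . . . . . . . . → 4 faults.
4 < 6: adding a frame reduced faults, as is typical.

6, 4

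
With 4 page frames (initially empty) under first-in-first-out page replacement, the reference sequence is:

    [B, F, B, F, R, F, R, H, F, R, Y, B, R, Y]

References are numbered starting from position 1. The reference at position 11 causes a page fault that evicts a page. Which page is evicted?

pos 1: B: miss, frames {B}
pos 2: F: miss, frames {B,F}
pos 3: B: hit
pos 4: F: hit
pos 5: R: miss, frames {B,F,R}
pos 6: F: hit
pos 7: R: hit
pos 8: H: miss, frames {B,F,R,H}
pos 9: F: hit
pos 10: R: hit
pos 11: Y: miss, evict B, frames {F,R,H,Y}
At position 11, page B is evicted.

B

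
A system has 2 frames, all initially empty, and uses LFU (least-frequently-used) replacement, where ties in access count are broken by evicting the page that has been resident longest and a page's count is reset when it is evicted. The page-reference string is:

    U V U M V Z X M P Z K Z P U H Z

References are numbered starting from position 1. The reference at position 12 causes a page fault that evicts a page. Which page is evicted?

pos 1: U -> fault, frames [U]
pos 2: V -> fault, frames [U, V]
pos 3: U -> hit
pos 4: M -> fault, evict V, frames [U, M]
pos 5: V -> fault, evict M, frames [U, V]
pos 6: Z -> fault, evict V, frames [U, Z]
pos 7: X -> fault, evict Z, frames [U, X]
pos 8: M -> fault, evict X, frames [U, M]
pos 9: P -> fault, evict M, frames [U, P]
pos 10: Z -> fault, evict P, frames [U, Z]
pos 11: K -> fault, evict Z, frames [U, K]
pos 12: Z -> fault, evict K, frames [U, Z]
At position 12, page K is evicted.

K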